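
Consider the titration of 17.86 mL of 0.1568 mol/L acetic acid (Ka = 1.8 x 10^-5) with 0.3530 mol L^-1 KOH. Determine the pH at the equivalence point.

n(CH3COOH) = 0.1568 x 0.01786 = 0.002800 mol; V(KOH) at equivalence = 0.002800/0.3530 = 0.007933 L.
At equivalence all the acid is converted to CH3COO-; total volume = 0.01786 + 0.007933 = 0.02579 L, so [CH3COO-] = 0.002800/0.02579 = 0.1086 M.
Kb = Kw/Ka = 1.0e-14 / 1.8 x 10^-5 = 5.56e-10.
[OH^-] = sqrt(Kb x [CH3COO-]) = sqrt(5.56e-10 x 0.1086) = 7.77e-6 M.
pOH = 5.11, so pH = 14.00 - 5.11 = 8.89.

8.89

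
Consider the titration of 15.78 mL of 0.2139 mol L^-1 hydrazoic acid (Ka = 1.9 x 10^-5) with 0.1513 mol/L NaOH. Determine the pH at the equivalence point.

n(HN3) = 0.2139 x 0.01578 = 0.003375 mol; V(NaOH) at equivalence = 0.003375/0.1513 = 0.02231 L.
At equivalence all the acid is converted to N3-; total volume = 0.01578 + 0.02231 = 0.03809 L, so [N3-] = 0.003375/0.03809 = 0.08862 M.
Kb = Kw/Ka = 1.0e-14 / 1.9 x 10^-5 = 5.26e-10.
[OH^-] = sqrt(Kb x [N3-]) = sqrt(5.26e-10 x 0.08862) = 6.83e-6 M.
pOH = 5.17, so pH = 14.00 - 5.17 = 8.83.

8.83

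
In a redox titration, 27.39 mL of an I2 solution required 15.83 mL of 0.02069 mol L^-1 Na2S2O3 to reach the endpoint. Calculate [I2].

n(Na2S2O3) = 0.02069 x 0.01583 = 0.0003275 mol.
From the balanced equation, 2 mol Na2S2O3 reacts with 1 mol I2, so n(I2) = 0.0003275 x 1/2 = 0.0001638 mol.
[I2] = 0.0001638 / 0.02739 L = 0.00598 M.

0.00598 M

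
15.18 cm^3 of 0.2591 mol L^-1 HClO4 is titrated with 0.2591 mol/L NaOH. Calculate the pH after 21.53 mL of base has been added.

12.65

n(acid) = 0.2591 x 0.01518 = 0.003933 mol; n(NaOH) added = 0.2591 x 0.02153 = 0.005578 mol.
Base is in excess by 0.005578 - 0.003933 = 0.001645 mol in a total volume of 0.03671 L.
[OH^-] = 0.001645/0.03671 = 0.04482 M, so pOH = 1.35 and pH = 14.00 - 1.35 = 12.65.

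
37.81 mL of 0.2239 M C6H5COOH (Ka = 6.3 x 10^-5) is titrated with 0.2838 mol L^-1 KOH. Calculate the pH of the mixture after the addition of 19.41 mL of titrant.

4.47

Initial n(C6H5COOH) = 0.2239 x 0.03781 = 0.008466 mol.
n(KOH) added = 0.2838 x 0.01941 = 0.005509 mol, converting that many moles of C6H5COOH to C6H5COO-.
Remaining n(C6H5COOH) = 0.002957 mol; n(C6H5COO-) = 0.005509 mol.
By Henderson-Hasselbalch, pH = pKa + log([A^-]/[HA]) = 4.20 + log(0.005509/0.002957) = 4.20 + (+0.27) = 4.47.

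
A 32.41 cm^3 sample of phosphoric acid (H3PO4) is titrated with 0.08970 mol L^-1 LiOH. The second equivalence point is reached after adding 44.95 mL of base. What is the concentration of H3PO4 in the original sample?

0.0622 M

n(LiOH) = 0.08970 x 0.04495 = 0.004032 mol.
At the second equivalence point, 2 mol OH^- react per mol H3PO4, so n(H3PO4) = 0.004032 / 2 = 0.002016 mol.
[H3PO4] = 0.002016 / 0.03241 L = 0.0622 M.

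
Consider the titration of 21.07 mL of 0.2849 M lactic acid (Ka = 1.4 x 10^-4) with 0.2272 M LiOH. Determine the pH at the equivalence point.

8.48

n(HC3H5O3) = 0.2849 x 0.02107 = 0.006003 mol; V(LiOH) at equivalence = 0.006003/0.2272 = 0.02642 L.
At equivalence all the acid is converted to C3H5O3-; total volume = 0.02107 + 0.02642 = 0.04749 L, so [C3H5O3-] = 0.006003/0.04749 = 0.1264 M.
Kb = Kw/Ka = 1.0e-14 / 1.4 x 10^-4 = 7.14e-11.
[OH^-] = sqrt(Kb x [C3H5O3-]) = sqrt(7.14e-11 x 0.1264) = 3.00e-6 M.
pOH = 5.52, so pH = 14.00 - 5.52 = 8.48.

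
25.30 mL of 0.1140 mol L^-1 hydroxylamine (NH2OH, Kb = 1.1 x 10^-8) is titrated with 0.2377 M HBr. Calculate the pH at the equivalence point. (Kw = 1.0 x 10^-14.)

n(NH2OH) = 0.1140 x 0.02530 = 0.002884 mol; V(HBr) at equivalence = 0.002884/0.2377 = 0.01213 L.
At equivalence the base is fully converted to NH3OH+; total volume = 0.03743 L, so [NH3OH+] = 0.002884/0.03743 = 0.07705 M.
Ka(NH3OH+) = Kw/Kb = 1.0e-14 / 1.1 x 10^-8 = 9.09e-7.
[H^+] = sqrt(Ka x [NH3OH+]) = sqrt(9.09e-7 x 0.07705) = 0.000265 M.
pH = -log(0.000265) = 3.58.

3.58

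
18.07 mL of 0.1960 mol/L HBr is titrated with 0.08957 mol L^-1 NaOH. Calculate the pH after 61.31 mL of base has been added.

12.39

n(acid) = 0.1960 x 0.01807 = 0.003542 mol; n(NaOH) added = 0.08957 x 0.06131 = 0.005492 mol.
Base is in excess by 0.005492 - 0.003542 = 0.001950 mol in a total volume of 0.07938 L.
[OH^-] = 0.001950/0.07938 = 0.02456 M, so pOH = 1.61 and pH = 14.00 - 1.61 = 12.39.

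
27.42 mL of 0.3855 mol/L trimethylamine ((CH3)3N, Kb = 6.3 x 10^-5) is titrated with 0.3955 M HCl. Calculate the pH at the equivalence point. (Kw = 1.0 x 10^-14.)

5.25

n((CH3)3N) = 0.3855 x 0.02742 = 0.01057 mol; V(HCl) at equivalence = 0.01057/0.3955 = 0.02673 L.
At equivalence the base is fully converted to (CH3)3NH+; total volume = 0.05415 L, so [(CH3)3NH+] = 0.01057/0.05415 = 0.1952 M.
Ka((CH3)3NH+) = Kw/Kb = 1.0e-14 / 6.3 x 10^-5 = 1.59e-10.
[H^+] = sqrt(Ka x [(CH3)3NH+]) = sqrt(1.59e-10 x 0.1952) = 5.57e-6 M.
pH = -log(5.57e-6) = 5.25.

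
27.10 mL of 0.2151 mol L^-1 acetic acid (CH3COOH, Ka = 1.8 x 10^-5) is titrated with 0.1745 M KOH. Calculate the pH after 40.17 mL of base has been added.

n(acid) = 0.2151 x 0.02710 = 0.005829 mol; n(KOH) added = 0.1745 x 0.04017 = 0.007010 mol.
Base is in excess by 0.007010 - 0.005829 = 0.001180 mol in a total volume of 0.06727 L.
[OH^-] = 0.001180/0.06727 = 0.01755 M, so pOH = 1.76 and pH = 14.00 - 1.76 = 12.24.

12.24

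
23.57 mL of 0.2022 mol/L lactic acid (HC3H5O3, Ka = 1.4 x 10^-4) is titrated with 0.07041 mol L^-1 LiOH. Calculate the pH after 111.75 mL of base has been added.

12.36

n(acid) = 0.2022 x 0.02357 = 0.004766 mol; n(LiOH) added = 0.07041 x 0.1118 = 0.007868 mol.
Base is in excess by 0.007868 - 0.004766 = 0.003102 mol in a total volume of 0.1353 L.
[OH^-] = 0.003102/0.1353 = 0.02293 M, so pOH = 1.64 and pH = 14.00 - 1.64 = 12.36.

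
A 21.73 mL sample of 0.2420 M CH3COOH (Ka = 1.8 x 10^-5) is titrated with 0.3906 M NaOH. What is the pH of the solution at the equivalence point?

8.96

n(CH3COOH) = 0.2420 x 0.02173 = 0.005259 mol; V(NaOH) at equivalence = 0.005259/0.3906 = 0.01346 L.
At equivalence all the acid is converted to CH3COO-; total volume = 0.02173 + 0.01346 = 0.03519 L, so [CH3COO-] = 0.005259/0.03519 = 0.1494 M.
Kb = Kw/Ka = 1.0e-14 / 1.8 x 10^-5 = 5.56e-10.
[OH^-] = sqrt(Kb x [CH3COO-]) = sqrt(5.56e-10 x 0.1494) = 9.11e-6 M.
pOH = 5.04, so pH = 14.00 - 5.04 = 8.96.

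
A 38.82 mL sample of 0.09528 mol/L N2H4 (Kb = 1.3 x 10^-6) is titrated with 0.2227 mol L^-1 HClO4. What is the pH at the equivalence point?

n(N2H4) = 0.09528 x 0.03882 = 0.003699 mol; V(HClO4) at equivalence = 0.003699/0.2227 = 0.01661 L.
At equivalence the base is fully converted to N2H5+; total volume = 0.05543 L, so [N2H5+] = 0.003699/0.05543 = 0.06673 M.
Ka(N2H5+) = Kw/Kb = 1.0e-14 / 1.3 x 10^-6 = 7.69e-9.
[H^+] = sqrt(Ka x [N2H5+]) = sqrt(7.69e-9 x 0.06673) = 2.27e-5 M.
pH = -log(2.27e-5) = 4.64.

4.64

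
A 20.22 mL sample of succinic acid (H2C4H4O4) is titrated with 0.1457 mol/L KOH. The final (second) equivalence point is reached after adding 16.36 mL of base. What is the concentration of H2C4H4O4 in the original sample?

n(KOH) = 0.1457 x 0.01636 = 0.002384 mol.
At the final (second) equivalence point, 2 mol OH^- react per mol H2C4H4O4, so n(H2C4H4O4) = 0.002384 / 2 = 0.001192 mol.
[H2C4H4O4] = 0.001192 / 0.02022 L = 0.0589 M.

0.0589 M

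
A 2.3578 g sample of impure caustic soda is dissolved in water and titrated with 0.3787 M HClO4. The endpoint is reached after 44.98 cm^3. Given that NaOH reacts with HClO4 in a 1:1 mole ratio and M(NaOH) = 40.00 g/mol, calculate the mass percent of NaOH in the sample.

28.9%

n(HClO4) = 0.3787 x 0.04498 = 0.01703 mol.
n(NaOH) = 0.01703 / 1 = 0.01703 mol.
mass of NaOH = 0.01703 x 40.00 = 0.6814 g.
% purity = 0.6814 / 2.3578 x 100 = 28.9%.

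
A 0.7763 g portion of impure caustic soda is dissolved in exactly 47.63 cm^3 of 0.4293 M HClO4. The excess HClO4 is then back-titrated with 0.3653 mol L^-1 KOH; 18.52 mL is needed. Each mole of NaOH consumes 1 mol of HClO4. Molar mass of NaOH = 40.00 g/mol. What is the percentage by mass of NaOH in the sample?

70.5%

Total n(HClO4) added = 0.4293 x 0.04763 = 0.02045 mol.
n(KOH) used = 0.3653 x 0.01852 = 0.006765 mol, which equals the excess n(HClO4).
So n(HClO4) consumed by the sample = 0.02045 - 0.006765 = 0.01368 mol.
n(NaOH) = 0.01368 / 1 = 0.01368 mol.
mass NaOH = 0.01368 x 40.00 = 0.5473 g, so %NaOH = 0.5473/0.7763 x 100 = 70.5%.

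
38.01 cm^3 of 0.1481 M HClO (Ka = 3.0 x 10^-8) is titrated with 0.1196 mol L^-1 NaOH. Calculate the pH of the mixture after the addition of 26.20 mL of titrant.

7.62

Initial n(HClO) = 0.1481 x 0.03801 = 0.005629 mol.
n(NaOH) added = 0.1196 x 0.02620 = 0.003134 mol, converting that many moles of HClO to ClO-.
Remaining n(HClO) = 0.002496 mol; n(ClO-) = 0.003134 mol.
By Henderson-Hasselbalch, pH = pKa + log([A^-]/[HA]) = 7.52 + log(0.003134/0.002496) = 7.52 + (+0.10) = 7.62.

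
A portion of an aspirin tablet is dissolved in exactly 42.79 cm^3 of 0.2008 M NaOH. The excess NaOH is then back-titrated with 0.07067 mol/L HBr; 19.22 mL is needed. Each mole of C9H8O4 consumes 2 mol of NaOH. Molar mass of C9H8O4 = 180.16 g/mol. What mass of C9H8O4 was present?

Total n(NaOH) added = 0.2008 x 0.04279 = 0.008592 mol.
n(HBr) used = 0.07067 x 0.01922 = 0.001358 mol, which equals the excess n(NaOH).
So n(NaOH) consumed by the sample = 0.008592 - 0.001358 = 0.007234 mol.
n(C9H8O4) = 0.007234 / 2 = 0.003617 mol.
mass = 0.003617 mol x 180.16 g/mol = 0.652 g.

0.652 g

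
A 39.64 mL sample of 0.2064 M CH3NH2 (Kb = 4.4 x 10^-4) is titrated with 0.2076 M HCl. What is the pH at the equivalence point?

5.81

n(CH3NH2) = 0.2064 x 0.03964 = 0.008182 mol; V(HCl) at equivalence = 0.008182/0.2076 = 0.03941 L.
At equivalence the base is fully converted to CH3NH3+; total volume = 0.07905 L, so [CH3NH3+] = 0.008182/0.07905 = 0.1035 M.
Ka(CH3NH3+) = Kw/Kb = 1.0e-14 / 4.4 x 10^-4 = 2.27e-11.
[H^+] = sqrt(Ka x [CH3NH3+]) = sqrt(2.27e-11 x 0.1035) = 1.53e-6 M.
pH = -log(1.53e-6) = 5.81.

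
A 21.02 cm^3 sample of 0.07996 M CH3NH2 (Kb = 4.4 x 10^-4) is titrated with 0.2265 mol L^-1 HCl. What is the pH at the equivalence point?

n(CH3NH2) = 0.07996 x 0.02102 = 0.001681 mol; V(HCl) at equivalence = 0.001681/0.2265 = 0.007421 L.
At equivalence the base is fully converted to CH3NH3+; total volume = 0.02844 L, so [CH3NH3+] = 0.001681/0.02844 = 0.05910 M.
Ka(CH3NH3+) = Kw/Kb = 1.0e-14 / 4.4 x 10^-4 = 2.27e-11.
[H^+] = sqrt(Ka x [CH3NH3+]) = sqrt(2.27e-11 x 0.05910) = 1.16e-6 M.
pH = -log(1.16e-6) = 5.94.

5.94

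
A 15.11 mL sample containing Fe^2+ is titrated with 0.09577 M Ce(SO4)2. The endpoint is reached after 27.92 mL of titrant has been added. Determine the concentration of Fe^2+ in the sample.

0.177 M

n(Ce(SO4)2) = 0.09577 x 0.02792 = 0.002674 mol.
From the balanced equation, 1 mol Ce(SO4)2 reacts with 1 mol Fe^2+, so n(Fe^2+) = 0.002674 x 1/1 = 0.002674 mol.
[Fe^2+] = 0.002674 / 0.01511 L = 0.177 M.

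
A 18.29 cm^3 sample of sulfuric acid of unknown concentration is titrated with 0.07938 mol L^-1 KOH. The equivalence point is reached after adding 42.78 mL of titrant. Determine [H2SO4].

n(KOH) delivered = 0.07938 x 0.04278 = 0.003396 mol.
The reaction is 1 H2SO4 + 2 KOH, so n(H2SO4) = 0.003396 x 1/2 = 0.001698 mol.
[H2SO4] = 0.001698 mol / 0.01829 L = 0.0928 M.

0.0928 M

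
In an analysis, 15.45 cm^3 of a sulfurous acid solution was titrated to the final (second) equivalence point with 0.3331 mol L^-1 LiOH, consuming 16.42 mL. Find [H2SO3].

n(LiOH) = 0.3331 x 0.01642 = 0.005470 mol.
At the final (second) equivalence point, 2 mol OH^- react per mol H2SO3, so n(H2SO3) = 0.005470 / 2 = 0.002735 mol.
[H2SO3] = 0.002735 / 0.01545 L = 0.177 M.

0.177 M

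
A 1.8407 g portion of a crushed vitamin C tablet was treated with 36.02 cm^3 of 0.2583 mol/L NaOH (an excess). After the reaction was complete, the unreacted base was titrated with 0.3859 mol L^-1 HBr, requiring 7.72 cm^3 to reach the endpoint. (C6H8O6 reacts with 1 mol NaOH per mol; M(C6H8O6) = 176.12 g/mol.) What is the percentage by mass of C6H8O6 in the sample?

60.5%

Total n(NaOH) added = 0.2583 x 0.03602 = 0.009304 mol.
n(HBr) used = 0.3859 x 0.007720 = 0.002979 mol, which equals the excess n(NaOH).
So n(NaOH) consumed by the sample = 0.009304 - 0.002979 = 0.006325 mol.
n(C6H8O6) = 0.006325 / 1 = 0.006325 mol.
mass C6H8O6 = 0.006325 x 176.12 = 1.114 g, so %C6H8O6 = 1.114/1.8407 x 100 = 60.5%.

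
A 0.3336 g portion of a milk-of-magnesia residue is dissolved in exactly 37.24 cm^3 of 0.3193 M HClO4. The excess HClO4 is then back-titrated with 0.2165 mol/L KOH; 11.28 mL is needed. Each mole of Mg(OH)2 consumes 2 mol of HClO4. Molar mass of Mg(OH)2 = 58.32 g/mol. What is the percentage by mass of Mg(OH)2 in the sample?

82.6%

Total n(HClO4) added = 0.3193 x 0.03724 = 0.01189 mol.
n(KOH) used = 0.2165 x 0.01128 = 0.002442 mol, which equals the excess n(HClO4).
So n(HClO4) consumed by the sample = 0.01189 - 0.002442 = 0.009449 mol.
n(Mg(OH)2) = 0.009449 / 2 = 0.004724 mol.
mass Mg(OH)2 = 0.004724 x 58.32 = 0.2755 g, so %Mg(OH)2 = 0.2755/0.3336 x 100 = 82.6%.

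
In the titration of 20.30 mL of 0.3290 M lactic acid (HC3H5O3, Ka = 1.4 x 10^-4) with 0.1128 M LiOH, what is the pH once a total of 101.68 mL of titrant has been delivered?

12.59

n(acid) = 0.3290 x 0.02030 = 0.006679 mol; n(LiOH) added = 0.1128 x 0.1017 = 0.01147 mol.
Base is in excess by 0.01147 - 0.006679 = 0.004791 mol in a total volume of 0.1220 L.
[OH^-] = 0.004791/0.1220 = 0.03928 M, so pOH = 1.41 and pH = 14.00 - 1.41 = 12.59.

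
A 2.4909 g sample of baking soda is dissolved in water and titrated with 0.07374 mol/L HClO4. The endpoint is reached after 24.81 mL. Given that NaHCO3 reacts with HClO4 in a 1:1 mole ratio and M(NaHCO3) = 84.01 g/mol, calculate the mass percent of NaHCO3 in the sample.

6.17%

n(HClO4) = 0.07374 x 0.02481 = 0.001829 mol.
n(NaHCO3) = 0.001829 / 1 = 0.001829 mol.
mass of NaHCO3 = 0.001829 x 84.01 = 0.1537 g.
% purity = 0.1537 / 2.4909 x 100 = 6.17%.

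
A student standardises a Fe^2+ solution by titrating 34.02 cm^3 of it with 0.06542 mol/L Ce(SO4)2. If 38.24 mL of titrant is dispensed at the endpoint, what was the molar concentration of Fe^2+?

0.0735 M

n(Ce(SO4)2) = 0.06542 x 0.03824 = 0.002502 mol.
From the balanced equation, 1 mol Ce(SO4)2 reacts with 1 mol Fe^2+, so n(Fe^2+) = 0.002502 x 1/1 = 0.002502 mol.
[Fe^2+] = 0.002502 / 0.03402 L = 0.0735 M.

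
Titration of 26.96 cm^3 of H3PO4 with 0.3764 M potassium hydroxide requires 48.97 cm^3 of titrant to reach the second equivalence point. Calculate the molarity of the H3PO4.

n(KOH) = 0.3764 x 0.04897 = 0.01843 mol.
At the second equivalence point, 2 mol OH^- react per mol H3PO4, so n(H3PO4) = 0.01843 / 2 = 0.009216 mol.
[H3PO4] = 0.009216 / 0.02696 L = 0.342 M.

0.342 M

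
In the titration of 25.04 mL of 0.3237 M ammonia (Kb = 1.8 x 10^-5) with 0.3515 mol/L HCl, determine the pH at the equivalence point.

5.01

n(NH3) = 0.3237 x 0.02504 = 0.008105 mol; V(HCl) at equivalence = 0.008105/0.3515 = 0.02306 L.
At equivalence the base is fully converted to NH4+; total volume = 0.04810 L, so [NH4+] = 0.008105/0.04810 = 0.1685 M.
Ka(NH4+) = Kw/Kb = 1.0e-14 / 1.8 x 10^-5 = 5.56e-10.
[H^+] = sqrt(Ka x [NH4+]) = sqrt(5.56e-10 x 0.1685) = 9.68e-6 M.
pH = -log(9.68e-6) = 5.01.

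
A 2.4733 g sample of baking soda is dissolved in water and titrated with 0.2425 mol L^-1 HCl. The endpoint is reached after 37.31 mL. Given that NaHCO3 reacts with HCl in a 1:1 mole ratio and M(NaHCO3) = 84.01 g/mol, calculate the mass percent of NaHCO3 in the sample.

n(HCl) = 0.2425 x 0.03731 = 0.009048 mol.
n(NaHCO3) = 0.009048 / 1 = 0.009048 mol.
mass of NaHCO3 = 0.009048 x 84.01 = 0.7601 g.
% purity = 0.7601 / 2.4733 x 100 = 30.7%.

30.7%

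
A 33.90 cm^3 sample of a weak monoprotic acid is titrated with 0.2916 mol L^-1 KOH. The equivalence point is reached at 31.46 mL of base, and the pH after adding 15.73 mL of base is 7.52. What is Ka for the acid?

3.0 x 10^-8

15.73 mL is half of the equivalence volume, so this is the half-equivalence point where [HA] = [A^-].
At half-equivalence pH = pKa, so pKa = 7.52.
Ka = 10^(-7.52) = 3.0 x 10^-8.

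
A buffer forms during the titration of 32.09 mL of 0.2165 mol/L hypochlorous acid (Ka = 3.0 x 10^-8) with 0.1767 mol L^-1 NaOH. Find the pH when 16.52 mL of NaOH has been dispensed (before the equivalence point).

7.38

Initial n(HClO) = 0.2165 x 0.03209 = 0.006947 mol.
n(NaOH) added = 0.1767 x 0.01652 = 0.002919 mol, converting that many moles of HClO to ClO-.
Remaining n(HClO) = 0.004028 mol; n(ClO-) = 0.002919 mol.
By Henderson-Hasselbalch, pH = pKa + log([A^-]/[HA]) = 7.52 + log(0.002919/0.004028) = 7.52 + (-0.14) = 7.38.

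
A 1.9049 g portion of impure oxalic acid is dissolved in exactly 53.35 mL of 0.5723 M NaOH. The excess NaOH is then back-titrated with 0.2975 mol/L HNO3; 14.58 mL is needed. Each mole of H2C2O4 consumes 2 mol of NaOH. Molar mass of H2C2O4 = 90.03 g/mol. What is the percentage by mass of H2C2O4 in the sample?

61.9%

Total n(NaOH) added = 0.5723 x 0.05335 = 0.03053 mol.
n(HNO3) used = 0.2975 x 0.01458 = 0.004338 mol, which equals the excess n(NaOH).
So n(NaOH) consumed by the sample = 0.03053 - 0.004338 = 0.02619 mol.
n(H2C2O4) = 0.02619 / 2 = 0.01310 mol.
mass H2C2O4 = 0.01310 x 90.03 = 1.179 g, so %H2C2O4 = 1.179/1.9049 x 100 = 61.9%.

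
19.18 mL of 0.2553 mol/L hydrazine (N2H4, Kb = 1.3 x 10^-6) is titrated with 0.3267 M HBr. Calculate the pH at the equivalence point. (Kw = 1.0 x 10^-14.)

4.48

n(N2H4) = 0.2553 x 0.01918 = 0.004897 mol; V(HBr) at equivalence = 0.004897/0.3267 = 0.01499 L.
At equivalence the base is fully converted to N2H5+; total volume = 0.03417 L, so [N2H5+] = 0.004897/0.03417 = 0.1433 M.
Ka(N2H5+) = Kw/Kb = 1.0e-14 / 1.3 x 10^-6 = 7.69e-9.
[H^+] = sqrt(Ka x [N2H5+]) = sqrt(7.69e-9 x 0.1433) = 3.32e-5 M.
pH = -log(3.32e-5) = 4.48.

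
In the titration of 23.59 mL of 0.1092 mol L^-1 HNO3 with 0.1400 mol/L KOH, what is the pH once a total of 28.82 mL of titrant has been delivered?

n(acid) = 0.1092 x 0.02359 = 0.002576 mol; n(KOH) added = 0.1400 x 0.02882 = 0.004035 mol.
Base is in excess by 0.004035 - 0.002576 = 0.001459 mol in a total volume of 0.05241 L.
[OH^-] = 0.001459/0.05241 = 0.02783 M, so pOH = 1.56 and pH = 14.00 - 1.56 = 12.44.

12.44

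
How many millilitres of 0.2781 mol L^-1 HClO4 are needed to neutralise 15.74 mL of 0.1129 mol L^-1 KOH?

6.39 mL

n(KOH) = 0.1129 mol/L x 0.01574 L = 0.001777 mol.
At equivalence n(HClO4) = n(KOH) = 0.001777 mol.
V(HClO4) = 0.001777 / 0.2781 = 0.006390 L = 6.39 mL.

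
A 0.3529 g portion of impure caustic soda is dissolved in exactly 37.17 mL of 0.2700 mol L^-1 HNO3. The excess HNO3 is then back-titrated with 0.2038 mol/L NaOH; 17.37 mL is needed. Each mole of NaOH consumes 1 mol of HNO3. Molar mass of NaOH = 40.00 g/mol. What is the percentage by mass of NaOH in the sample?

73.6%

Total n(HNO3) added = 0.2700 x 0.03717 = 0.01004 mol.
n(NaOH) used = 0.2038 x 0.01737 = 0.003540 mol, which equals the excess n(HNO3).
So n(HNO3) consumed by the sample = 0.01004 - 0.003540 = 0.006496 mol.
n(NaOH) = 0.006496 / 1 = 0.006496 mol.
mass NaOH = 0.006496 x 40.00 = 0.2598 g, so %NaOH = 0.2598/0.3529 x 100 = 73.6%.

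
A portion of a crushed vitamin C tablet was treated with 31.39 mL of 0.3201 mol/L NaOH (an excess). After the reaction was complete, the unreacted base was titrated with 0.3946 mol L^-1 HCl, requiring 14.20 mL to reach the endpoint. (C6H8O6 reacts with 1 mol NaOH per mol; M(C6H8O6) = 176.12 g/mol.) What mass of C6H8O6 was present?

Total n(NaOH) added = 0.3201 x 0.03139 = 0.01005 mol.
n(HCl) used = 0.3946 x 0.01420 = 0.005603 mol, which equals the excess n(NaOH).
So n(NaOH) consumed by the sample = 0.01005 - 0.005603 = 0.004445 mol.
n(C6H8O6) = 0.004445 / 1 = 0.004445 mol.
mass = 0.004445 mol x 176.12 g/mol = 0.783 g.

0.783 g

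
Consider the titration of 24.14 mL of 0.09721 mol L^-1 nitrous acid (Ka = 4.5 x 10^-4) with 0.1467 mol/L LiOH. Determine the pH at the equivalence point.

n(HNO2) = 0.09721 x 0.02414 = 0.002347 mol; V(LiOH) at equivalence = 0.002347/0.1467 = 0.01600 L.
At equivalence all the acid is converted to NO2-; total volume = 0.02414 + 0.01600 = 0.04014 L, so [NO2-] = 0.002347/0.04014 = 0.05847 M.
Kb = Kw/Ka = 1.0e-14 / 4.5 x 10^-4 = 2.22e-11.
[OH^-] = sqrt(Kb x [NO2-]) = sqrt(2.22e-11 x 0.05847) = 1.14e-6 M.
pOH = 5.94, so pH = 14.00 - 5.94 = 8.06.

8.06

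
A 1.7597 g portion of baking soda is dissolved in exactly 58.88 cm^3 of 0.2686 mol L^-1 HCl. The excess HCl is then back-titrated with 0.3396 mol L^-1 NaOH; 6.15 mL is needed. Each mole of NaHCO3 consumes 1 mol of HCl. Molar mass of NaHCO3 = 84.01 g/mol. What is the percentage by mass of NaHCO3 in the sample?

Total n(HCl) added = 0.2686 x 0.05888 = 0.01582 mol.
n(NaOH) used = 0.3396 x 0.006150 = 0.002089 mol, which equals the excess n(HCl).
So n(HCl) consumed by the sample = 0.01582 - 0.002089 = 0.01373 mol.
n(NaHCO3) = 0.01373 / 1 = 0.01373 mol.
mass NaHCO3 = 0.01373 x 84.01 = 1.153 g, so %NaHCO3 = 1.153/1.7597 x 100 = 65.5%.

65.5%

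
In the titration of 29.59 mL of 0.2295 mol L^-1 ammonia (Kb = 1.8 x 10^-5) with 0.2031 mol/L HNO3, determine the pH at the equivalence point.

5.11

n(NH3) = 0.2295 x 0.02959 = 0.006791 mol; V(HNO3) at equivalence = 0.006791/0.2031 = 0.03344 L.
At equivalence the base is fully converted to NH4+; total volume = 0.06303 L, so [NH4+] = 0.006791/0.06303 = 0.1077 M.
Ka(NH4+) = Kw/Kb = 1.0e-14 / 1.8 x 10^-5 = 5.56e-10.
[H^+] = sqrt(Ka x [NH4+]) = sqrt(5.56e-10 x 0.1077) = 7.74e-6 M.
pH = -log(7.74e-6) = 5.11.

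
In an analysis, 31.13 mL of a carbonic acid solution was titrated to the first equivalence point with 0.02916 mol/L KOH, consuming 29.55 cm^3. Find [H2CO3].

n(KOH) = 0.02916 x 0.02955 = 0.0008617 mol.
At the first equivalence point, 1 mol OH^- react per mol H2CO3, so n(H2CO3) = 0.0008617 / 1 = 0.0008617 mol.
[H2CO3] = 0.0008617 / 0.03113 L = 0.0277 M.

0.0277 M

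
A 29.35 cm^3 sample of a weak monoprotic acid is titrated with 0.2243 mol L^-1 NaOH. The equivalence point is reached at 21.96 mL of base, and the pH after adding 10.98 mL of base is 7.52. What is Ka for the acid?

3.0 x 10^-8

10.98 mL is half of the equivalence volume, so this is the half-equivalence point where [HA] = [A^-].
At half-equivalence pH = pKa, so pKa = 7.52.
Ka = 10^(-7.52) = 3.0 x 10^-8.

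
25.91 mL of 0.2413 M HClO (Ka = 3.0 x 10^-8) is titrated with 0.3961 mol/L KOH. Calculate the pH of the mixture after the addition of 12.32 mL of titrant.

Initial n(HClO) = 0.2413 x 0.02591 = 0.006252 mol.
n(KOH) added = 0.3961 x 0.01232 = 0.004880 mol, converting that many moles of HClO to ClO-.
Remaining n(HClO) = 0.001372 mol; n(ClO-) = 0.004880 mol.
By Henderson-Hasselbalch, pH = pKa + log([A^-]/[HA]) = 7.52 + log(0.004880/0.001372) = 7.52 + (+0.55) = 8.07.

8.07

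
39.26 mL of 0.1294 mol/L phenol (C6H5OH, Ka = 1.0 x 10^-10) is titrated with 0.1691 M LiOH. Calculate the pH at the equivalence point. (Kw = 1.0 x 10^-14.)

11.43

n(C6H5OH) = 0.1294 x 0.03926 = 0.005080 mol; V(LiOH) at equivalence = 0.005080/0.1691 = 0.03004 L.
At equivalence all the acid is converted to C6H5O-; total volume = 0.03926 + 0.03004 = 0.06930 L, so [C6H5O-] = 0.005080/0.06930 = 0.07330 M.
Kb = Kw/Ka = 1.0e-14 / 1.0 x 10^-10 = 0.000100.
[OH^-] = sqrt(Kb x [C6H5O-]) = sqrt(0.000100 x 0.07330) = 0.00271 M.
pOH = 2.57, so pH = 14.00 - 2.57 = 11.43.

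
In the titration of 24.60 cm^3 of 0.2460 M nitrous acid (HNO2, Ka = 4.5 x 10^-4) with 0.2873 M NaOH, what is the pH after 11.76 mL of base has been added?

3.45

Initial n(HNO2) = 0.2460 x 0.02460 = 0.006052 mol.
n(NaOH) added = 0.2873 x 0.01176 = 0.003379 mol, converting that many moles of HNO2 to NO2-.
Remaining n(HNO2) = 0.002673 mol; n(NO2-) = 0.003379 mol.
By Henderson-Hasselbalch, pH = pKa + log([A^-]/[HA]) = 3.35 + log(0.003379/0.002673) = 3.35 + (+0.10) = 3.45.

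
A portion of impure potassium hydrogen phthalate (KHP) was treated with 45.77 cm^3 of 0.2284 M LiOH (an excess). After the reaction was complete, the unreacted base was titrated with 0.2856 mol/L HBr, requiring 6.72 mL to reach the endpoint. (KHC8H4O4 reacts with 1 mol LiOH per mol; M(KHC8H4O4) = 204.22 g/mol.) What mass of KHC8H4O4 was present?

Total n(LiOH) added = 0.2284 x 0.04577 = 0.01045 mol.
n(HBr) used = 0.2856 x 0.006720 = 0.001919 mol, which equals the excess n(LiOH).
So n(LiOH) consumed by the sample = 0.01045 - 0.001919 = 0.008535 mol.
n(KHC8H4O4) = 0.008535 / 1 = 0.008535 mol.
mass = 0.008535 mol x 204.22 g/mol = 1.74 g.

1.74 g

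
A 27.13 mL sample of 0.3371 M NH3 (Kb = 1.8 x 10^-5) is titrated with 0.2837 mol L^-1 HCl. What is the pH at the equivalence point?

5.03

n(NH3) = 0.3371 x 0.02713 = 0.009146 mol; V(HCl) at equivalence = 0.009146/0.2837 = 0.03224 L.
At equivalence the base is fully converted to NH4+; total volume = 0.05937 L, so [NH4+] = 0.009146/0.05937 = 0.1541 M.
Ka(NH4+) = Kw/Kb = 1.0e-14 / 1.8 x 10^-5 = 5.56e-10.
[H^+] = sqrt(Ka x [NH4+]) = sqrt(5.56e-10 x 0.1541) = 9.25e-6 M.
pH = -log(9.25e-6) = 5.03.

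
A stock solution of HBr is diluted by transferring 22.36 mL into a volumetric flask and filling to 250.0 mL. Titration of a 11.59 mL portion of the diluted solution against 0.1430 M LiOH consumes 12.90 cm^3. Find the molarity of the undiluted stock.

1.78 M

n(LiOH) = 0.1430 x 0.01290 = 0.001845 mol.
n(HBr) in the aliquot = 0.001845 mol.
[diluted HBr] = 0.001845 / 0.01159 = 0.1592 M.
Dilution factor = 250.0/22.36 = 11.18, so [stock] = 0.1592 x 11.18 = 1.78 M.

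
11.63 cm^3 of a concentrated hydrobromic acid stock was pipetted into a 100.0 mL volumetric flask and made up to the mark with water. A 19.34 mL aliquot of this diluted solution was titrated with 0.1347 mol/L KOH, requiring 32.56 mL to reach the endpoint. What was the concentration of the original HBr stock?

1.95 M

n(KOH) = 0.1347 x 0.03256 = 0.004386 mol.
n(HBr) in the aliquot = 0.004386 mol.
[diluted HBr] = 0.004386 / 0.01934 = 0.2268 M.
Dilution factor = 100.0/11.63 = 8.598, so [stock] = 0.2268 x 8.598 = 1.95 M.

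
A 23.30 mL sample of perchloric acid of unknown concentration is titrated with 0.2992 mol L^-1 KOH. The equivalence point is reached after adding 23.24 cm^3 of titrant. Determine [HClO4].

0.298 M

n(KOH) delivered = 0.2992 x 0.02324 = 0.006953 mol.
For a 1:1 reaction, n(HClO4) = 0.006953 mol.
[HClO4] = 0.006953 mol / 0.02330 L = 0.298 M.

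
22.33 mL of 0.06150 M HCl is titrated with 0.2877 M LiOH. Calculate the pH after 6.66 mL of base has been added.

12.27

n(acid) = 0.06150 x 0.02233 = 0.001373 mol; n(LiOH) added = 0.2877 x 0.006660 = 0.001916 mol.
Base is in excess by 0.001916 - 0.001373 = 0.0005428 mol in a total volume of 0.02899 L.
[OH^-] = 0.0005428/0.02899 = 0.01872 M, so pOH = 1.73 and pH = 14.00 - 1.73 = 12.27.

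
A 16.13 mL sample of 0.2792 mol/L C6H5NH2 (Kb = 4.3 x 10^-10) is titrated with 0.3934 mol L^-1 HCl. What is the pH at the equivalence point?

2.71

n(C6H5NH2) = 0.2792 x 0.01613 = 0.004503 mol; V(HCl) at equivalence = 0.004503/0.3934 = 0.01145 L.
At equivalence the base is fully converted to C6H5NH3+; total volume = 0.02758 L, so [C6H5NH3+] = 0.004503/0.02758 = 0.1633 M.
Ka(C6H5NH3+) = Kw/Kb = 1.0e-14 / 4.3 x 10^-10 = 2.33e-5.
[H^+] = sqrt(Ka x [C6H5NH3+]) = sqrt(2.33e-5 x 0.1633) = 0.00195 M.
pH = -log(0.00195) = 2.71.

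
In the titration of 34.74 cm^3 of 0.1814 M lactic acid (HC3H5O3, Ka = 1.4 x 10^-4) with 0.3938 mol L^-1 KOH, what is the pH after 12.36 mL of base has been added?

4.38

Initial n(HC3H5O3) = 0.1814 x 0.03474 = 0.006302 mol.
n(KOH) added = 0.3938 x 0.01236 = 0.004867 mol, converting that many moles of HC3H5O3 to C3H5O3-.
Remaining n(HC3H5O3) = 0.001434 mol; n(C3H5O3-) = 0.004867 mol.
By Henderson-Hasselbalch, pH = pKa + log([A^-]/[HA]) = 3.85 + log(0.004867/0.001434) = 3.85 + (+0.53) = 4.38.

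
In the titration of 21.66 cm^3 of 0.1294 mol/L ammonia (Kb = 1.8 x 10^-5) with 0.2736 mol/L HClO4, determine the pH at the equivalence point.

5.16

n(NH3) = 0.1294 x 0.02166 = 0.002803 mol; V(HClO4) at equivalence = 0.002803/0.2736 = 0.01024 L.
At equivalence the base is fully converted to NH4+; total volume = 0.03190 L, so [NH4+] = 0.002803/0.03190 = 0.08785 M.
Ka(NH4+) = Kw/Kb = 1.0e-14 / 1.8 x 10^-5 = 5.56e-10.
[H^+] = sqrt(Ka x [NH4+]) = sqrt(5.56e-10 x 0.08785) = 6.99e-6 M.
pH = -log(6.99e-6) = 5.16.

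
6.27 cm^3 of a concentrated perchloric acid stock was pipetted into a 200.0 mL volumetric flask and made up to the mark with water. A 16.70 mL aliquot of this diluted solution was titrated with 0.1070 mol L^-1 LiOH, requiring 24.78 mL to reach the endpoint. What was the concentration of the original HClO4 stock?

5.06 M

n(LiOH) = 0.1070 x 0.02478 = 0.002651 mol.
n(HClO4) in the aliquot = 0.002651 mol.
[diluted HClO4] = 0.002651 / 0.01670 = 0.1588 M.
Dilution factor = 200.0/6.270 = 31.90, so [stock] = 0.1588 x 31.90 = 5.06 M.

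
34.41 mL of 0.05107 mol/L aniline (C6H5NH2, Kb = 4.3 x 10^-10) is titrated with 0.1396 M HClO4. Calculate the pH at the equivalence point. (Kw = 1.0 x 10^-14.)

n(C6H5NH2) = 0.05107 x 0.03441 = 0.001757 mol; V(HClO4) at equivalence = 0.001757/0.1396 = 0.01259 L.
At equivalence the base is fully converted to C6H5NH3+; total volume = 0.04700 L, so [C6H5NH3+] = 0.001757/0.04700 = 0.03739 M.
Ka(C6H5NH3+) = Kw/Kb = 1.0e-14 / 4.3 x 10^-10 = 2.33e-5.
[H^+] = sqrt(Ka x [C6H5NH3+]) = sqrt(2.33e-5 x 0.03739) = 0.000933 M.
pH = -log(0.000933) = 3.03.

3.03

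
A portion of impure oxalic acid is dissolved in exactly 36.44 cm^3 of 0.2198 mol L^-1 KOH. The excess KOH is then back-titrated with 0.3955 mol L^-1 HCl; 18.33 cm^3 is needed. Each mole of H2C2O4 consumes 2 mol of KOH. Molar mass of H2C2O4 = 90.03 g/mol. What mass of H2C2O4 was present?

0.0342 g

Total n(KOH) added = 0.2198 x 0.03644 = 0.008010 mol.
n(HCl) used = 0.3955 x 0.01833 = 0.007250 mol, which equals the excess n(KOH).
So n(KOH) consumed by the sample = 0.008010 - 0.007250 = 0.0007600 mol.
n(H2C2O4) = 0.0007600 / 2 = 0.0003800 mol.
mass = 0.0003800 mol x 90.03 g/mol = 0.0342 g.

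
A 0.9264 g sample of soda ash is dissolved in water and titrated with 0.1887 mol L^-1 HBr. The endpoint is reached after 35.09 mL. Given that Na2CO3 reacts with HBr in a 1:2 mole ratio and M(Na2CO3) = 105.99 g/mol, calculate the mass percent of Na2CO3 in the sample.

n(HBr) = 0.1887 x 0.03509 = 0.006621 mol.
n(Na2CO3) = 0.006621 / 2 = 0.003311 mol.
mass of Na2CO3 = 0.003311 x 105.99 = 0.3509 g.
% purity = 0.3509 / 0.9264 x 100 = 37.9%.

37.9%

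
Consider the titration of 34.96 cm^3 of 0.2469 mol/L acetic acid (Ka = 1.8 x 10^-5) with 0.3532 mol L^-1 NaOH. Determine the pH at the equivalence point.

8.95

n(CH3COOH) = 0.2469 x 0.03496 = 0.008632 mol; V(NaOH) at equivalence = 0.008632/0.3532 = 0.02444 L.
At equivalence all the acid is converted to CH3COO-; total volume = 0.03496 + 0.02444 = 0.05940 L, so [CH3COO-] = 0.008632/0.05940 = 0.1453 M.
Kb = Kw/Ka = 1.0e-14 / 1.8 x 10^-5 = 5.56e-10.
[OH^-] = sqrt(Kb x [CH3COO-]) = sqrt(5.56e-10 x 0.1453) = 8.99e-6 M.
pOH = 5.05, so pH = 14.00 - 5.05 = 8.95.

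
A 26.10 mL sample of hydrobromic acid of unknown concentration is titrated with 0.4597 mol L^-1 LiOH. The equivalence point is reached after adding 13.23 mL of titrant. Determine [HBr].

0.233 M

n(LiOH) delivered = 0.4597 x 0.01323 = 0.006082 mol.
For a 1:1 reaction, n(HBr) = 0.006082 mol.
[HBr] = 0.006082 mol / 0.02610 L = 0.233 M.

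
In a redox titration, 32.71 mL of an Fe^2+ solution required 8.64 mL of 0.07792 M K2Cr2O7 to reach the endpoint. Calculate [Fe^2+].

0.123 M

n(K2Cr2O7) = 0.07792 x 0.008640 = 0.0006732 mol.
From the balanced equation, 1 mol K2Cr2O7 reacts with 6 mol Fe^2+, so n(Fe^2+) = 0.0006732 x 6/1 = 0.004039 mol.
[Fe^2+] = 0.004039 / 0.03271 L = 0.123 M.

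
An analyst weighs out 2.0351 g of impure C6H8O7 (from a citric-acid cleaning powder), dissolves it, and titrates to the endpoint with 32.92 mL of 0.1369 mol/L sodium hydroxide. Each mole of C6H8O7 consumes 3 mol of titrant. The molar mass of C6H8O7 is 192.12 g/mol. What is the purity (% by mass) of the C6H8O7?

n(NaOH) = 0.1369 x 0.03292 = 0.004507 mol.
n(C6H8O7) = 0.004507 / 3 = 0.001502 mol.
mass of C6H8O7 = 0.001502 x 192.12 = 0.2886 g.
% purity = 0.2886 / 2.0351 x 100 = 14.2%.

14.2%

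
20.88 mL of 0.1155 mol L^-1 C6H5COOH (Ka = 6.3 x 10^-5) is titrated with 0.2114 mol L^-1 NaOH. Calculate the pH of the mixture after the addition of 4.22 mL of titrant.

Initial n(C6H5COOH) = 0.1155 x 0.02088 = 0.002412 mol.
n(NaOH) added = 0.2114 x 0.004220 = 0.0008921 mol, converting that many moles of C6H5COOH to C6H5COO-.
Remaining n(C6H5COOH) = 0.001520 mol; n(C6H5COO-) = 0.0008921 mol.
By Henderson-Hasselbalch, pH = pKa + log([A^-]/[HA]) = 4.20 + log(0.0008921/0.001520) = 4.20 + (-0.23) = 3.97.

3.97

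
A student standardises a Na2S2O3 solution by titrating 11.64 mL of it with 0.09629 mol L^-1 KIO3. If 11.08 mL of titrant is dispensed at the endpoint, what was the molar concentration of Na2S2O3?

0.550 M

n(KIO3) = 0.09629 x 0.01108 = 0.001067 mol.
From the balanced equation, 1 mol KIO3 reacts with 6 mol Na2S2O3, so n(Na2S2O3) = 0.001067 x 6/1 = 0.006401 mol.
[Na2S2O3] = 0.006401 / 0.01164 L = 0.550 M.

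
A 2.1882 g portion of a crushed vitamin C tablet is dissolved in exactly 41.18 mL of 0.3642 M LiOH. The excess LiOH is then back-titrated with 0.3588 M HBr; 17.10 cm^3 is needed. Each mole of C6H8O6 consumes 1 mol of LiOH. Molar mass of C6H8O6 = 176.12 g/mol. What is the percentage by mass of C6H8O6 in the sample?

Total n(LiOH) added = 0.3642 x 0.04118 = 0.01500 mol.
n(HBr) used = 0.3588 x 0.01710 = 0.006135 mol, which equals the excess n(LiOH).
So n(LiOH) consumed by the sample = 0.01500 - 0.006135 = 0.008862 mol.
n(C6H8O6) = 0.008862 / 1 = 0.008862 mol.
mass C6H8O6 = 0.008862 x 176.12 = 1.561 g, so %C6H8O6 = 1.561/2.1882 x 100 = 71.3%.

71.3%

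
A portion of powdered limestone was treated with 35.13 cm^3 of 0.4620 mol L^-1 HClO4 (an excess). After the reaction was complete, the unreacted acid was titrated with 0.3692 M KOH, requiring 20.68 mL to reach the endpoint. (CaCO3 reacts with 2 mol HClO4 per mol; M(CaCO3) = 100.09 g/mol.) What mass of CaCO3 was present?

0.430 g

Total n(HClO4) added = 0.4620 x 0.03513 = 0.01623 mol.
n(KOH) used = 0.3692 x 0.02068 = 0.007635 mol, which equals the excess n(HClO4).
So n(HClO4) consumed by the sample = 0.01623 - 0.007635 = 0.008595 mol.
n(CaCO3) = 0.008595 / 2 = 0.004298 mol.
mass = 0.004298 mol x 100.09 g/mol = 0.430 g.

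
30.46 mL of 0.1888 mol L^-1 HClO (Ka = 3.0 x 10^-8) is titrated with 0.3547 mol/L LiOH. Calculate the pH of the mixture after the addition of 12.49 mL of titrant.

8.05

Initial n(HClO) = 0.1888 x 0.03046 = 0.005751 mol.
n(LiOH) added = 0.3547 x 0.01249 = 0.004430 mol, converting that many moles of HClO to ClO-.
Remaining n(HClO) = 0.001321 mol; n(ClO-) = 0.004430 mol.
By Henderson-Hasselbalch, pH = pKa + log([A^-]/[HA]) = 7.52 + log(0.004430/0.001321) = 7.52 + (+0.53) = 8.05.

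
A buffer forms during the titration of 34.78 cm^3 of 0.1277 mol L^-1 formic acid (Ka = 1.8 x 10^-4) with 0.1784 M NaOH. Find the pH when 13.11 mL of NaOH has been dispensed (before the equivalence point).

3.79

Initial n(HCOOH) = 0.1277 x 0.03478 = 0.004441 mol.
n(NaOH) added = 0.1784 x 0.01311 = 0.002339 mol, converting that many moles of HCOOH to HCOO-.
Remaining n(HCOOH) = 0.002103 mol; n(HCOO-) = 0.002339 mol.
By Henderson-Hasselbalch, pH = pKa + log([A^-]/[HA]) = 3.74 + log(0.002339/0.002103) = 3.74 + (+0.05) = 3.79.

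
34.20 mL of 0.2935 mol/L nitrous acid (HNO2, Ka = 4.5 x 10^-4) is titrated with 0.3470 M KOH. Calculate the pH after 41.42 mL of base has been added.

12.76

n(acid) = 0.2935 x 0.03420 = 0.01004 mol; n(KOH) added = 0.3470 x 0.04142 = 0.01437 mol.
Base is in excess by 0.01437 - 0.01004 = 0.004335 mol in a total volume of 0.07562 L.
[OH^-] = 0.004335/0.07562 = 0.05733 M, so pOH = 1.24 and pH = 14.00 - 1.24 = 12.76.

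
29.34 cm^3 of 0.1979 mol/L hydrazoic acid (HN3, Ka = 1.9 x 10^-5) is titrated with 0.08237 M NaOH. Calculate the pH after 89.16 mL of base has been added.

12.11

n(acid) = 0.1979 x 0.02934 = 0.005806 mol; n(NaOH) added = 0.08237 x 0.08916 = 0.007344 mol.
Base is in excess by 0.007344 - 0.005806 = 0.001538 mol in a total volume of 0.1185 L.
[OH^-] = 0.001538/0.1185 = 0.01298 M, so pOH = 1.89 and pH = 14.00 - 1.89 = 12.11.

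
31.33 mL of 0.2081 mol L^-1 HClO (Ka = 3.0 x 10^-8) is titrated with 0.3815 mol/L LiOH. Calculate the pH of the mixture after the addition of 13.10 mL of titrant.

8.04

Initial n(HClO) = 0.2081 x 0.03133 = 0.006520 mol.
n(LiOH) added = 0.3815 x 0.01310 = 0.004998 mol, converting that many moles of HClO to ClO-.
Remaining n(HClO) = 0.001522 mol; n(ClO-) = 0.004998 mol.
By Henderson-Hasselbalch, pH = pKa + log([A^-]/[HA]) = 7.52 + log(0.004998/0.001522) = 7.52 + (+0.52) = 8.04.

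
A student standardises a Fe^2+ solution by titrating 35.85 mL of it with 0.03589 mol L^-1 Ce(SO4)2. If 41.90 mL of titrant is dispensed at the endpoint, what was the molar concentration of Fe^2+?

n(Ce(SO4)2) = 0.03589 x 0.04190 = 0.001504 mol.
From the balanced equation, 1 mol Ce(SO4)2 reacts with 1 mol Fe^2+, so n(Fe^2+) = 0.001504 x 1/1 = 0.001504 mol.
[Fe^2+] = 0.001504 / 0.03585 L = 0.0419 M.

0.0419 M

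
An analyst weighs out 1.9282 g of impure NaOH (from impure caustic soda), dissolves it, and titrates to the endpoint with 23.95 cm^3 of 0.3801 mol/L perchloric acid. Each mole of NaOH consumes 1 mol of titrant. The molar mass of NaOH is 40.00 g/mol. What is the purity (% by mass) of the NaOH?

18.9%

n(HClO4) = 0.3801 x 0.02395 = 0.009103 mol.
n(NaOH) = 0.009103 / 1 = 0.009103 mol.
mass of NaOH = 0.009103 x 40.00 = 0.3641 g.
% purity = 0.3641 / 1.9282 x 100 = 18.9%.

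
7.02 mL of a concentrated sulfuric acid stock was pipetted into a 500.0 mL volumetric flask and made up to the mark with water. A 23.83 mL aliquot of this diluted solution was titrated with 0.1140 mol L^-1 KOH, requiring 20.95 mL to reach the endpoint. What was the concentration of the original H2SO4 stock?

n(KOH) = 0.1140 x 0.02095 = 0.002388 mol.
n(H2SO4) in the aliquot = 0.002388 x 1/2 = 0.001194 mol.
[diluted H2SO4] = 0.001194 / 0.02383 = 0.05011 M.
Dilution factor = 500.0/7.020 = 71.23, so [stock] = 0.05011 x 71.23 = 3.57 M.

3.57 M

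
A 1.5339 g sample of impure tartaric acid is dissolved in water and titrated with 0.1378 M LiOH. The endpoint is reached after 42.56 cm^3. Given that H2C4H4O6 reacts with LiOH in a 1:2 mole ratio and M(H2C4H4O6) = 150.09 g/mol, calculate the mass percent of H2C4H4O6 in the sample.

n(LiOH) = 0.1378 x 0.04256 = 0.005865 mol.
n(H2C4H4O6) = 0.005865 / 2 = 0.002932 mol.
mass of H2C4H4O6 = 0.002932 x 150.09 = 0.4401 g.
% purity = 0.4401 / 1.5339 x 100 = 28.7%.

28.7%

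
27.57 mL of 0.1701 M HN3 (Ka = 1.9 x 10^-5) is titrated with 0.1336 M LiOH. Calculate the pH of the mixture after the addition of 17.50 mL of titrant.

4.72

Initial n(HN3) = 0.1701 x 0.02757 = 0.004690 mol.
n(LiOH) added = 0.1336 x 0.01750 = 0.002338 mol, converting that many moles of HN3 to N3-.
Remaining n(HN3) = 0.002352 mol; n(N3-) = 0.002338 mol.
By Henderson-Hasselbalch, pH = pKa + log([A^-]/[HA]) = 4.72 + log(0.002338/0.002352) = 4.72 + (-0.00) = 4.72.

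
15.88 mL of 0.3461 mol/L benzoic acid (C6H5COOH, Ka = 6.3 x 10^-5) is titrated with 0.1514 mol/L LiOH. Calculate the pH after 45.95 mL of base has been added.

12.37

n(acid) = 0.3461 x 0.01588 = 0.005496 mol; n(LiOH) added = 0.1514 x 0.04595 = 0.006957 mol.
Base is in excess by 0.006957 - 0.005496 = 0.001461 mol in a total volume of 0.06183 L.
[OH^-] = 0.001461/0.06183 = 0.02363 M, so pOH = 1.63 and pH = 14.00 - 1.63 = 12.37.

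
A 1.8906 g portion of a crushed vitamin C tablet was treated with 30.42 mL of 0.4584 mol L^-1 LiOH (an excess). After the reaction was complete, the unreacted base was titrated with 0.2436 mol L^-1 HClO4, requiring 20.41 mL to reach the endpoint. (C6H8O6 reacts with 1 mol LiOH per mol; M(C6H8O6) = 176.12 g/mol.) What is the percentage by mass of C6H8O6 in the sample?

83.6%

Total n(LiOH) added = 0.4584 x 0.03042 = 0.01394 mol.
n(HClO4) used = 0.2436 x 0.02041 = 0.004972 mol, which equals the excess n(LiOH).
So n(LiOH) consumed by the sample = 0.01394 - 0.004972 = 0.008973 mol.
n(C6H8O6) = 0.008973 / 1 = 0.008973 mol.
mass C6H8O6 = 0.008973 x 176.12 = 1.580 g, so %C6H8O6 = 1.580/1.8906 x 100 = 83.6%.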